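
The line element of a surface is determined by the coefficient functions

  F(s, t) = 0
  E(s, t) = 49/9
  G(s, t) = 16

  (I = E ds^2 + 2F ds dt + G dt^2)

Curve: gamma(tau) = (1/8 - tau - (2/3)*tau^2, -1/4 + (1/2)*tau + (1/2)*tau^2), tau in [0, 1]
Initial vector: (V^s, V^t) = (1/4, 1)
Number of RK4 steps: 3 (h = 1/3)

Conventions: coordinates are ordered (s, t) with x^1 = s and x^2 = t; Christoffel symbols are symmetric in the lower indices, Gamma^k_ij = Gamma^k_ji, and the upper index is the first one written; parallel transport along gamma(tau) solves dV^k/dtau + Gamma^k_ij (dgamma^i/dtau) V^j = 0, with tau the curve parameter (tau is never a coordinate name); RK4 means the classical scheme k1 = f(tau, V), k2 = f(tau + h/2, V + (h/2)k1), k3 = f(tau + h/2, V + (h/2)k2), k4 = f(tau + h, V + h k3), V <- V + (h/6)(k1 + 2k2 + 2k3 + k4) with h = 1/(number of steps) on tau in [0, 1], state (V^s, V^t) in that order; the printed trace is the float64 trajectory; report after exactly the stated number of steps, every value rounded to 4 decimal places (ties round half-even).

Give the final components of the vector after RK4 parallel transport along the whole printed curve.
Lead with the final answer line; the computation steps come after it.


Answer: V^s = 0.2500, V^t = 1.0000

gamma'(tau) = (-1 - (4/3)*tau, 1/2 + tau); f(tau, V)^k = -Gamma^k_ij(gamma(tau)) gamma'^i(tau) V^j; h = 1/3; intermediate values shown to 6 dp
curve data and Christoffel symbols at the stage parameters:
  tau = 0.000000: gamma = (0.125000, -0.250000), gamma' = (-1.000000, 0.500000); Gamma_sss = 0.000000, Gamma_sst = 0.000000, Gamma_stt = 0.000000, Gamma_tss = 0.000000, Gamma_tst = 0.000000, Gamma_ttt = 0.000000
  tau = 0.166667: gamma = (-0.060185, -0.152778), gamma' = (-1.222222, 0.666667); Gamma_sss = 0.000000, Gamma_sst = 0.000000, Gamma_stt = 0.000000, Gamma_tss = 0.000000, Gamma_tst = 0.000000, Gamma_ttt = 0.000000
  tau = 0.333333: gamma = (-0.282407, -0.027778), gamma' = (-1.444444, 0.833333); Gamma_sss = 0.000000, Gamma_sst = 0.000000, Gamma_stt = 0.000000, Gamma_tss = 0.000000, Gamma_tst = 0.000000, Gamma_ttt = 0.000000
  tau = 0.500000: gamma = (-0.541667, 0.125000), gamma' = (-1.666667, 1.000000); Gamma_sss = 0.000000, Gamma_sst = 0.000000, Gamma_stt = 0.000000, Gamma_tss = 0.000000, Gamma_tst = 0.000000, Gamma_ttt = 0.000000
  tau = 0.666667: gamma = (-0.837963, 0.305556), gamma' = (-1.888889, 1.166667); Gamma_sss = 0.000000, Gamma_sst = 0.000000, Gamma_stt = 0.000000, Gamma_tss = 0.000000, Gamma_tst = 0.000000, Gamma_ttt = 0.000000
  tau = 0.833333: gamma = (-1.171296, 0.513889), gamma' = (-2.111111, 1.333333); Gamma_sss = 0.000000, Gamma_sst = 0.000000, Gamma_stt = 0.000000, Gamma_tss = 0.000000, Gamma_tst = 0.000000, Gamma_ttt = 0.000000
  tau = 1.000000: gamma = (-1.541667, 0.750000), gamma' = (-2.333333, 1.500000); Gamma_sss = 0.000000, Gamma_sst = 0.000000, Gamma_stt = 0.000000, Gamma_tss = 0.000000, Gamma_tst = 0.000000, Gamma_ttt = 0.000000
step 0: V^s = 0.2500, V^t = 1.0000
step 1: k1 = (0.000000, 0.000000), k2 = (0.000000, 0.000000), k3 = (0.000000, 0.000000), k4 = (0.000000, 0.000000); V <- V + (h/6)(k1 + 2k2 + 2k3 + k4): V^s = 0.2500, V^t = 1.0000
step 2: k1 = (0.000000, 0.000000), k2 = (0.000000, 0.000000), k3 = (0.000000, 0.000000), k4 = (0.000000, 0.000000); V <- V + (h/6)(k1 + 2k2 + 2k3 + k4): V^s = 0.2500, V^t = 1.0000
step 3: k1 = (0.000000, 0.000000), k2 = (0.000000, 0.000000), k3 = (0.000000, 0.000000), k4 = (0.000000, 0.000000); V <- V + (h/6)(k1 + 2k2 + 2k3 + k4): V^s = 0.2500, V^t = 1.0000


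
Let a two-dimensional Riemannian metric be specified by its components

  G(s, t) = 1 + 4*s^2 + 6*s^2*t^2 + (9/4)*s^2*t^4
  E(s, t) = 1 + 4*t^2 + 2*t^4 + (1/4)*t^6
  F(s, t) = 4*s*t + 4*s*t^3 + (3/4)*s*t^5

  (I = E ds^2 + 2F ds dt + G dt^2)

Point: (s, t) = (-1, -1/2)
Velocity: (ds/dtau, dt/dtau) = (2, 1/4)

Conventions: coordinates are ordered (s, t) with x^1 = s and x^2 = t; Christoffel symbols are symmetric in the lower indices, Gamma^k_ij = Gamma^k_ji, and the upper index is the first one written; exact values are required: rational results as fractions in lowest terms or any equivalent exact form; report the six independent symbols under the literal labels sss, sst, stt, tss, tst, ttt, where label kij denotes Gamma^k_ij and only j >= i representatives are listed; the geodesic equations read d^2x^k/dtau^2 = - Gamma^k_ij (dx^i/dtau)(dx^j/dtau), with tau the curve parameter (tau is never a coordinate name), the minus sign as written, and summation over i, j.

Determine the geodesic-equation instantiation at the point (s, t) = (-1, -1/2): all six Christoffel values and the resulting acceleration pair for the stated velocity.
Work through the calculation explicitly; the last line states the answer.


E = 545/256, F = 323/128, G = 425/64 at the point
E_s = 0, E_t = -323/64, F_s = -323/128, F_t = -463/64, G_s = -361/32, G_t = -57/8
EG - F^2 = 1989/256;  g^inv = (256/1989) * [[425/64, -323/128], [-323/128, 545/256]]
first-kind symbols [ij,l] = (1/2)(d_i g_jl + d_j g_il - d_l g_ij): [ss,s] = E_s/2 = 0, [ss,t] = F_s - E_t/2 = 0, [st,s] = E_t/2 = -323/128, [st,t] = G_s/2 = -361/64, [tt,s] = F_t - G_s/2 = -51/32, [tt,t] = G_t/2 = -57/16
Gamma^s_ij = (G*[ij,s] - F*[ij,t])/(EG - F^2), Gamma^t_ij = (E*[ij,t] - F*[ij,s])/(EG - F^2)
Gamma_sss = 0, Gamma_sst = -38/117, Gamma_stt = -8/39, Gamma_tss = 0, Gamma_tst = -1444/1989, Gamma_ttt = -304/663
d^2s/dtau^2 = -(Gamma_sss*(2)^2 + 2*Gamma_sst*(2)*(1/4) + Gamma_stt*(1/4)^2) = 79/234
d^2t/dtau^2 = -(Gamma_tss*(2)^2 + 2*Gamma_tst*(2)*(1/4) + Gamma_ttt*(1/4)^2) = 1501/1989

Answer: Gamma_sss = 0, Gamma_sst = -38/117, Gamma_stt = -8/39, Gamma_tss = 0, Gamma_tst = -1444/1989, Gamma_ttt = -304/663; accelerations (d^2s/dtau^2, d^2t/dtau^2) = (79/234, 1501/1989)


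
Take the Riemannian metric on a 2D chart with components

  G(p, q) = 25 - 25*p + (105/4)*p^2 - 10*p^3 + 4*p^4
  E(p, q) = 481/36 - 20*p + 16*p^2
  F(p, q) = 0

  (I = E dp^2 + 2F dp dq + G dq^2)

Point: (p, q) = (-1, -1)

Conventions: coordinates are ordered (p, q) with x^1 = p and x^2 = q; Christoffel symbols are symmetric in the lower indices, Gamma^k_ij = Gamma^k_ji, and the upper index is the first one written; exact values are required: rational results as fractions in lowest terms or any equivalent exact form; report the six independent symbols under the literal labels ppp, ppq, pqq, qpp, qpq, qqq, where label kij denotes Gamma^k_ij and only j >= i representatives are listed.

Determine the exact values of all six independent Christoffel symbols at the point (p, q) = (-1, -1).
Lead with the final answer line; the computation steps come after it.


Answer: Gamma_ppp = -936/1777, Gamma_ppq = 0, Gamma_pqq = 2223/1777, Gamma_qpp = 0, Gamma_qpq = -13/19, Gamma_qqq = 0

E = 1777/36, F = 0, G = 361/4 at the point
E_p = -52, E_q = 0, F_p = 0, F_q = 0, G_p = -247/2, G_q = 0
EG - F^2 = 641497/144;  g^inv = (144/641497) * [[361/4, 0], [0, 1777/36]]
first-kind symbols [ij,l] = (1/2)(d_i g_jl + d_j g_il - d_l g_ij): [pp,p] = E_p/2 = -26, [pp,q] = F_p - E_q/2 = 0, [pq,p] = E_q/2 = 0, [pq,q] = G_p/2 = -247/4, [qq,p] = F_q - G_p/2 = 247/4, [qq,q] = G_q/2 = 0
Gamma^p_ij = (G*[ij,p] - F*[ij,q])/(EG - F^2), Gamma^q_ij = (E*[ij,q] - F*[ij,p])/(EG - F^2)


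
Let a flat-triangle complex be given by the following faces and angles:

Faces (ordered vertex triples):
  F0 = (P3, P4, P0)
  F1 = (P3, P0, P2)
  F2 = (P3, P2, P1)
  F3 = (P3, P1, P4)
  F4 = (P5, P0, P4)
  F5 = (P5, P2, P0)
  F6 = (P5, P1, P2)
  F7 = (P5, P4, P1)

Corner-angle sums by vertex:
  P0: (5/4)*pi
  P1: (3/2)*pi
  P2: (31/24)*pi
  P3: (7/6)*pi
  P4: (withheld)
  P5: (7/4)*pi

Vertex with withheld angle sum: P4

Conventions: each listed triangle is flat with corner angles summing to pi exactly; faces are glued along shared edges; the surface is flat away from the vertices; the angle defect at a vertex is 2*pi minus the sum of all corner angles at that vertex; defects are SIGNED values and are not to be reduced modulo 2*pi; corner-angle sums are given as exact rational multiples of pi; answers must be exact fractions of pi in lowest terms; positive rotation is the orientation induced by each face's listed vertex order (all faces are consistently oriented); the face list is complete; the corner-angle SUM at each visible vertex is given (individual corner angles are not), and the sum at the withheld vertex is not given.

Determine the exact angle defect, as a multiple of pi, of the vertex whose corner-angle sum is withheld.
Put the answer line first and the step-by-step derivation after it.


Answer: defect(P4) = (23/24)*pi

V = 6, E = 12, F = 8; chi = V - E + F = 2
Gauss-Bonnet: total defect = 2*pi*chi = 4*pi; visible defects sum to (73/24)*pi


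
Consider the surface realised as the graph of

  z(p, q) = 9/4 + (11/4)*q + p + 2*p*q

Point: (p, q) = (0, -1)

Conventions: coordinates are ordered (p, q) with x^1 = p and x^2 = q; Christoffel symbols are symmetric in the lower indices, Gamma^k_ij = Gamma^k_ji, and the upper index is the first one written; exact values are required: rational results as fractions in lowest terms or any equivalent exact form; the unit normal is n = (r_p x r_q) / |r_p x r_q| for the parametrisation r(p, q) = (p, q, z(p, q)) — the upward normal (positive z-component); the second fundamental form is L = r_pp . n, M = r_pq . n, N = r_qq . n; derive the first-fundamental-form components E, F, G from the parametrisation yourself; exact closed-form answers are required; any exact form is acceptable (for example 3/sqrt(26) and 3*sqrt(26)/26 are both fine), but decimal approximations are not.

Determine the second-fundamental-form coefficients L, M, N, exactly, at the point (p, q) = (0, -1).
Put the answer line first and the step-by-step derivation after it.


Answer: L = 0, M = 8*sqrt(17)/51, N = 0

z_p = -1, z_q = 11/4, z_pp = 0, z_pq = 2, z_qq = 0
E = 2, F = -11/4, G = 137/16; answer radicand W^2 = 153/16
unnormalised second-form numerators: l = 0, m = 2, n = 0; L = l/sqrt(153/16), and similarly M = m/sqrt(W^2), N = n/sqrt(W^2)


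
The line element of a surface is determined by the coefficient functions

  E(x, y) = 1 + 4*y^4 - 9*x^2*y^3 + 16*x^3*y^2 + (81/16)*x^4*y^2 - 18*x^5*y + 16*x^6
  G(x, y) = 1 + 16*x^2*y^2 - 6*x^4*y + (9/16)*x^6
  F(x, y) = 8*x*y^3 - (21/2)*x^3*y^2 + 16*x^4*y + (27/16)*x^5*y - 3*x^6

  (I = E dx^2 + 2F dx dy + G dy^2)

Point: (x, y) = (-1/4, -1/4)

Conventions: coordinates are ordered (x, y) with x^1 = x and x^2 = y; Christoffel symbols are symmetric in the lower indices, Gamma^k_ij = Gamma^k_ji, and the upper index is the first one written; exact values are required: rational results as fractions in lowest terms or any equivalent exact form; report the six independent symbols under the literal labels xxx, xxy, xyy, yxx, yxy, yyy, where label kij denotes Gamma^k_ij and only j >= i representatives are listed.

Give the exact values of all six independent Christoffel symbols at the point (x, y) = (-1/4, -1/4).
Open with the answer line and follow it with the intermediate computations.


Answer: Gamma_xxx = 20/471, Gamma_xxy = -146/1413, Gamma_xyy = -128/1413, Gamma_yxx = 268/2355, Gamma_yxy = -9782/35325, Gamma_yyy = -8576/35325

E = 66161/65536, F = 1675/65536, G = 70025/65536 at the point
E_x = 375/4096, E_y = -1825/8192, F_x = 185/16384, F_y = -6491/16384, G_x = -4891/8192, G_y = -67/128
EG - F^2 = 35325/32768;  g^inv = (32768/35325) * [[70025/65536, -1675/65536], [-1675/65536, 66161/65536]]
first-kind symbols [ij,l] = (1/2)(d_i g_jl + d_j g_il - d_l g_ij): [xx,x] = E_x/2 = 375/8192, [xx,y] = F_x - E_y/2 = 1005/8192, [xy,x] = E_y/2 = -1825/16384, [xy,y] = G_x/2 = -4891/16384, [yy,x] = F_y - G_x/2 = -25/256, [yy,y] = G_y/2 = -67/256
Gamma^x_ij = (G*[ij,x] - F*[ij,y])/(EG - F^2), Gamma^y_ij = (E*[ij,y] - F*[ij,x])/(EG - F^2)


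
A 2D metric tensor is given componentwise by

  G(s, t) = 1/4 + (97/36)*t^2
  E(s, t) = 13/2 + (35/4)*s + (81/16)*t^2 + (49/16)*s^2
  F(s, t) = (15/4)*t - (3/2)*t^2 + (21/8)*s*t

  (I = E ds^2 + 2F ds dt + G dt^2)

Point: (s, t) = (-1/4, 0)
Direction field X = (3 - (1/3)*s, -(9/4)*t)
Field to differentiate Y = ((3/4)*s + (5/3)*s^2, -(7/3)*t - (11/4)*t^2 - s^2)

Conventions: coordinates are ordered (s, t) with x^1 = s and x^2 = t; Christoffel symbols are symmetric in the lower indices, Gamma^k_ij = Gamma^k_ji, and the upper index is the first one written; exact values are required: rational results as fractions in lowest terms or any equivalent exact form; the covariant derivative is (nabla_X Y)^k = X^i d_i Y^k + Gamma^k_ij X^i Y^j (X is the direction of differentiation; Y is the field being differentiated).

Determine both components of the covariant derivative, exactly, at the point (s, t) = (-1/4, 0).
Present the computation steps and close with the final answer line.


E = 1153/256, F = 0, G = 1/4 at the point
E_s = 231/32, E_t = 0, F_s = 0, F_t = 99/32, G_s = 0, G_t = 0
EG - F^2 = 1153/1024;  g^inv = (1024/1153) * [[1/4, 0], [0, 1153/256]]
first-kind symbols [ij,l] = (1/2)(d_i g_jl + d_j g_il - d_l g_ij): [ss,s] = E_s/2 = 231/64, [ss,t] = F_s - E_t/2 = 0, [st,s] = E_t/2 = 0, [st,t] = G_s/2 = 0, [tt,s] = F_t - G_s/2 = 99/32, [tt,t] = G_t/2 = 0
Gamma^s_ij = (G*[ij,s] - F*[ij,t])/(EG - F^2), Gamma^t_ij = (E*[ij,t] - F*[ij,s])/(EG - F^2)
Gamma_sss = 924/1153, Gamma_sst = 0, Gamma_stt = 792/1153, Gamma_tss = 0, Gamma_tst = 0, Gamma_ttt = 0
X = (37/12, 0), Y = (-1/12, -1/16) at the point

Answer: (nabla_X Y)^s = -76849/166032, (nabla_X Y)^t = 37/24


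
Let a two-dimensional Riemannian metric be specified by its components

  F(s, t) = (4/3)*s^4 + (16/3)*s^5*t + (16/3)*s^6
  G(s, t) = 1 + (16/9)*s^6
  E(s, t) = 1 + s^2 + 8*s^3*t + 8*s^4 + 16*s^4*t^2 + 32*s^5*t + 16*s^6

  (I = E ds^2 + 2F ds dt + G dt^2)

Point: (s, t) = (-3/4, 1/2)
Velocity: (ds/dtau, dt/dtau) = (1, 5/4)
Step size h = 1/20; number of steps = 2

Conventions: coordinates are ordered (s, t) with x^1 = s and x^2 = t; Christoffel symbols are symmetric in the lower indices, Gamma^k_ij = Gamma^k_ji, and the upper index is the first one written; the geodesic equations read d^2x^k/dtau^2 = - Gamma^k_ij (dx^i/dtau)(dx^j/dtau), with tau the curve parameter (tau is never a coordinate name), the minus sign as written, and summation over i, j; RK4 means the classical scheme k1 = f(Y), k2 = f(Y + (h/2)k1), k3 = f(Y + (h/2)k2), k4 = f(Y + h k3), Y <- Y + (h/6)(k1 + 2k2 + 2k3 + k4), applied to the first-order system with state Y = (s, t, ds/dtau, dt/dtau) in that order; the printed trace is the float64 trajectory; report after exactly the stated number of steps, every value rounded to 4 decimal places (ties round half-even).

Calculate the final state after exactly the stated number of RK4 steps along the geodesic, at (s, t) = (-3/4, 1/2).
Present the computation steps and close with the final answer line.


f(Y) = (ds/dtau, dt/dtau, -Gamma^s_ij Y'^i Y'^j, -Gamma^t_ij Y'^i Y'^j) with the Gammas evaluated at the stage position; h = 0.050000; intermediate values shown to 6 dp
step 0: s = -0.7500, t = 0.5000, ds/dtau = 1.0000, dt/dtau = 1.2500
step 1:
  k1: at (s, t) = (-0.750000, 0.500000), (ds/dtau, dt/dtau) = (1.000000, 1.250000); Gamma_sss = -2.051414, Gamma_sst = -0.971722, Gamma_stt = 0.000000, Gamma_tss = -0.879177, Gamma_tst = -0.416452, Gamma_ttt = 0.000000; k1 = (1.000000, 1.250000, 4.480720, 1.920308)
  k2: at (s, t) = (-0.725000, 0.531250), (ds/dtau, dt/dtau) = (1.112018, 1.298008); Gamma_sss = -1.883806, Gamma_sst = -0.937167, Gamma_stt = 0.000000, Gamma_tss = -0.845288, Gamma_tst = -0.420519, Gamma_ttt = 0.000000; k2 = (1.112018, 1.298008, 5.034912, 2.259229)
  k3: at (s, t) = (-0.722200, 0.532450), (ds/dtau, dt/dtau) = (1.125873, 1.306481); Gamma_sss = -1.868831, Gamma_sst = -0.932180, Gamma_stt = 0.000000, Gamma_tss = -0.839481, Gamma_tst = -0.418736, Gamma_ttt = 0.000000; k3 = (1.125873, 1.306481, 5.111256, 2.295982)
  k4: at (s, t) = (-0.693706, 0.565324), (ds/dtau, dt/dtau) = (1.255563, 1.364799); Gamma_sss = -1.642680, Gamma_sst = -0.869309, Gamma_stt = 0.000000, Gamma_tss = -0.777154, Gamma_tst = -0.411271, Gamma_ttt = 0.000000; k4 = (1.255563, 1.364799, 5.568865, 2.634637)
  Y <- Y + (h/6)(k1 + 2k2 + 2k3 + k4): s = -0.6939, t = 0.5652, ds/dtau = 1.2528, dt/dtau = 1.3639
step 2:
  k1: at (s, t) = (-0.693905, 0.565198), (ds/dtau, dt/dtau) = (1.252849, 1.363878); Gamma_sss = -1.644070, Gamma_sst = -0.869800, Gamma_stt = 0.000000, Gamma_tss = -0.777682, Gamma_tst = -0.411435, Gamma_ttt = 0.000000; k1 = (1.252849, 1.363878, 5.553097, 2.626740)
  k2: at (s, t) = (-0.662584, 0.599295), (ds/dtau, dt/dtau) = (1.391677, 1.429547); Gamma_sss = -1.367582, Gamma_sst = -0.776819, Gamma_stt = 0.000000, Gamma_tss = -0.685534, Gamma_tst = -0.389400, Gamma_ttt = 0.000000; k2 = (1.391677, 1.429547, 5.739596, 2.877113)
  k3: at (s, t) = (-0.659114, 0.600937), (ds/dtau, dt/dtau) = (1.396339, 1.435806); Gamma_sss = -1.342735, Gamma_sst = -0.766403, Gamma_stt = 0.000000, Gamma_tss = -0.674337, Gamma_tst = -0.384896, Gamma_ttt = 0.000000; k3 = (1.396339, 1.435806, 5.691097, 2.858134)
  k4: at (s, t) = (-0.624089, 0.636988), (ds/dtau, dt/dtau) = (1.537404, 1.506785); Gamma_sss = -1.024649, Gamma_sst = -0.640194, Gamma_stt = 0.000000, Gamma_tss = -0.549822, Gamma_tst = -0.343525, Gamma_ttt = 0.000000; k4 = (1.537404, 1.506785, 5.387938, 2.891141)
  Y <- Y + (h/6)(k1 + 2k2 + 2k3 + k4): s = -0.6242, t = 0.6369, ds/dtau = 1.5345, dt/dtau = 1.5054

Answer: s = -0.6242, t = 0.6369, ds/dtau = 1.5345, dt/dtau = 1.5054


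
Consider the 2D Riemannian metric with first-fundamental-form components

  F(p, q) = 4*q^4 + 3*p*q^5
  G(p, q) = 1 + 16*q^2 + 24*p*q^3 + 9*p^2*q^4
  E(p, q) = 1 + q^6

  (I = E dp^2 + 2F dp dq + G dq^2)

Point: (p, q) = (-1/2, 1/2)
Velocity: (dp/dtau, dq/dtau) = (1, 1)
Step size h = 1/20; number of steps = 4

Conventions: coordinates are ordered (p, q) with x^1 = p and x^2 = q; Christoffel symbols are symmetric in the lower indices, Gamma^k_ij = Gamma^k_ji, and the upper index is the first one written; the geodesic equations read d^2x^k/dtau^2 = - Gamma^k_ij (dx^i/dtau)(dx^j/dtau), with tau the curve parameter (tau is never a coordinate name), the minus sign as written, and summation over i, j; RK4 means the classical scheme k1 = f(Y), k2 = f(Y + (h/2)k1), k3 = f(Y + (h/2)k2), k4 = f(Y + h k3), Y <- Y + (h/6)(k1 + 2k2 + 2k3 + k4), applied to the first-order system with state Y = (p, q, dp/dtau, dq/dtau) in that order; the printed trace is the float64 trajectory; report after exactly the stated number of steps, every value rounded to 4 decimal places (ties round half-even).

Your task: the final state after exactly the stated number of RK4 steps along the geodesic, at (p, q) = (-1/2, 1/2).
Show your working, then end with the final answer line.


f(Y) = (dp/dtau, dq/dtau, -Gamma^p_ij Y'^i Y'^j, -Gamma^q_ij Y'^i Y'^j) with the Gammas evaluated at the stage position; h = 0.050000; intermediate values shown to 6 dp
step 0: p = -0.5000, q = 0.5000, dp/dtau = 1.0000, dq/dtau = 1.0000
step 1:
  k1: at (p, q) = (-0.500000, 0.500000), (dp/dtau, dq/dtau) = (1.000000, 1.000000); Gamma_ppp = 0.000000, Gamma_ppq = 0.025641, Gamma_pqq = 0.085470, Gamma_qpp = 0.000000, Gamma_qpq = 0.333333, Gamma_qqq = 1.111111; k1 = (1.000000, 1.000000, -0.136752, -1.777778)
  k2: at (p, q) = (-0.475000, 0.525000), (dp/dtau, dq/dtau) = (0.996581, 0.955556); Gamma_ppp = 0.000000, Gamma_ppq = 0.030402, Gamma_pqq = 0.092058, Gamma_qpp = 0.000000, Gamma_qpq = 0.358693, Gamma_qqq = 1.086112; k2 = (0.996581, 0.955556, -0.141960, -1.674873)
  k3: at (p, q) = (-0.475085, 0.523889), (dp/dtau, dq/dtau) = (0.996451, 0.958128); Gamma_ppp = 0.000000, Gamma_ppq = 0.030159, Gamma_pqq = 0.091813, Gamma_qpp = 0.000000, Gamma_qpq = 0.357488, Gamma_qqq = 1.088317; k3 = (0.996451, 0.958128, -0.141872, -1.681693)
  k4: at (p, q) = (-0.450177, 0.547906), (dp/dtau, dq/dtau) = (0.992906, 0.915915); Gamma_ppp = 0.000000, Gamma_ppq = 0.035123, Gamma_pqq = 0.098282, Gamma_qpp = 0.000000, Gamma_qpq = 0.381420, Gamma_qqq = 1.067288; k4 = (0.992906, 0.915915, -0.146332, -1.589089)
  Y <- Y + (h/6)(k1 + 2k2 + 2k3 + k4): p = -0.4502, q = 0.5479, dp/dtau = 0.9929, dq/dtau = 0.9160
step 2:
  k1: at (p, q) = (-0.450175, 0.547861), (dp/dtau, dq/dtau) = (0.992910, 0.916000); Gamma_ppp = 0.000000, Gamma_ppq = 0.035112, Gamma_pqq = 0.098272, Gamma_qpp = 0.000000, Gamma_qpq = 0.381370, Gamma_qqq = 1.067381; k1 = (0.992910, 0.916000, -0.146325, -1.589309)
  k2: at (p, q) = (-0.425352, 0.570761), (dp/dtau, dq/dtau) = (0.989252, 0.876267); Gamma_ppp = 0.000000, Gamma_ppq = 0.040189, Gamma_pqq = 0.104588, Gamma_qpp = 0.000000, Gamma_qpq = 0.403614, Gamma_qqq = 1.050374; k2 = (0.989252, 0.876267, -0.149982, -1.506270)
  k3: at (p, q) = (-0.425444, 0.569767), (dp/dtau, dq/dtau) = (0.989161, 0.878343); Gamma_ppp = 0.000000, Gamma_ppq = 0.039930, Gamma_pqq = 0.104367, Gamma_qpp = 0.000000, Gamma_qpq = 0.402549, Gamma_qqq = 1.052175; k3 = (0.989161, 0.878343, -0.149902, -1.511226)
  k4: at (p, q) = (-0.400717, 0.591778), (dp/dtau, dq/dtau) = (0.985415, 0.840439); Gamma_ppp = 0.000000, Gamma_ppq = 0.045075, Gamma_pqq = 0.110572, Gamma_qpp = 0.000000, Gamma_qpq = 0.423284, Gamma_qqq = 1.038338; k4 = (0.985415, 0.840439, -0.152762, -1.434529)
  Y <- Y + (h/6)(k1 + 2k2 + 2k3 + k4): p = -0.4007, q = 0.5917, dp/dtau = 0.9854, dq/dtau = 0.8405
step 3:
  k1: at (p, q) = (-0.400716, 0.591741), (dp/dtau, dq/dtau) = (0.985420, 0.840510); Gamma_ppp = 0.000000, Gamma_ppq = 0.045065, Gamma_pqq = 0.110564, Gamma_qpp = 0.000000, Gamma_qpq = 0.423244, Gamma_qqq = 1.038408; k1 = (0.985420, 0.840510, -0.152759, -1.434699)
  k2: at (p, q) = (-0.376080, 0.612754), (dp/dtau, dq/dtau) = (0.981601, 0.804642); Gamma_ppp = 0.000000, Gamma_ppq = 0.050191, Gamma_pqq = 0.116625, Gamma_qpp = 0.000000, Gamma_qpq = 0.442290, Gamma_qqq = 1.027715; k2 = (0.981601, 0.804642, -0.154794, -1.364068)
  k3: at (p, q) = (-0.376176, 0.611857), (dp/dtau, dq/dtau) = (0.981550, 0.806408); Gamma_ppp = 0.000000, Gamma_ppq = 0.049926, Gamma_pqq = 0.116423, Gamma_qpp = 0.000000, Gamma_qpq = 0.441353, Gamma_qqq = 1.029202; k3 = (0.981550, 0.806408, -0.154744, -1.367971)
  k4: at (p, q) = (-0.351638, 0.632062), (dp/dtau, dq/dtau) = (0.977683, 0.772111); Gamma_ppp = 0.000000, Gamma_ppq = 0.055001, Gamma_pqq = 0.122366, Gamma_qpp = 0.000000, Gamma_qpq = 0.458895, Gamma_qqq = 1.020958; k4 = (0.977683, 0.772111, -0.155987, -1.301470)
  Y <- Y + (h/6)(k1 + 2k2 + 2k3 + k4): p = -0.3516, q = 0.6320, dp/dtau = 0.9777, dq/dtau = 0.7722
step 4:
  k1: at (p, q) = (-0.351637, 0.632031), (dp/dtau, dq/dtau) = (0.977688, 0.772174); Gamma_ppp = 0.000000, Gamma_ppq = 0.054991, Gamma_pqq = 0.122359, Gamma_qpp = 0.000000, Gamma_qpq = 0.458862, Gamma_qqq = 1.021012; k1 = (0.977688, 0.772174, -0.155987, -1.301613)
  k2: at (p, q) = (-0.327195, 0.651335), (dp/dtau, dq/dtau) = (0.973788, 0.739634); Gamma_ppp = 0.000000, Gamma_ppq = 0.059934, Gamma_pqq = 0.128152, Gamma_qpp = 0.000000, Gamma_qpq = 0.474778, Gamma_qqq = 1.015174; k2 = (0.973788, 0.739634, -0.156441, -1.239275)
  k3: at (p, q) = (-0.327293, 0.650521), (dp/dtau, dq/dtau) = (0.973777, 0.741193); Gamma_ppp = 0.000000, Gamma_ppq = 0.059671, Gamma_pqq = 0.127965, Gamma_qpp = 0.000000, Gamma_qpq = 0.473960, Gamma_qqq = 1.016413; k3 = (0.973777, 0.741193, -0.156435, -1.242550)
  k4: at (p, q) = (-0.302948, 0.669090), (dp/dtau, dq/dtau) = (0.969866, 0.710047); Gamma_ppp = 0.000000, Gamma_ppq = 0.064467, Gamma_pqq = 0.133625, Gamma_qpp = 0.000000, Gamma_qpq = 0.488442, Gamma_qqq = 1.012420; k4 = (0.969866, 0.710047, -0.156160, -1.183160)
  Y <- Y + (h/6)(k1 + 2k2 + 2k3 + k4): p = -0.3029, q = 0.6691, dp/dtau = 0.9699, dq/dtau = 0.7101

Answer: p = -0.3029, q = 0.6691, dp/dtau = 0.9699, dq/dtau = 0.7101


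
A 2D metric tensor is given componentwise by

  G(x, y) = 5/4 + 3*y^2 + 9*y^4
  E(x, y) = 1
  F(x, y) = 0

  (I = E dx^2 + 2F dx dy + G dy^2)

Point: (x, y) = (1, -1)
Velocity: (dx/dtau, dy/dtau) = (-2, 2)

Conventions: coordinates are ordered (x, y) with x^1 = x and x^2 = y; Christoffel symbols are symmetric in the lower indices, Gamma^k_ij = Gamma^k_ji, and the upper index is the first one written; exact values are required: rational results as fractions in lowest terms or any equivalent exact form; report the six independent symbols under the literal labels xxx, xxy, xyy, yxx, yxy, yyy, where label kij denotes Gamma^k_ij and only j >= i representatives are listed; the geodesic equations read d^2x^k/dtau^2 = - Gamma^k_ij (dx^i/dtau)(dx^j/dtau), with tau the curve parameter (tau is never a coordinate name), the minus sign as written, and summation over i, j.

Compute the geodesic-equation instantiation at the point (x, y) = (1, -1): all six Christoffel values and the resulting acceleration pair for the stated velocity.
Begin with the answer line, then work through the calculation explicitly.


Answer: Gamma_xxx = 0, Gamma_xxy = 0, Gamma_xyy = 0, Gamma_yxx = 0, Gamma_yxy = 0, Gamma_yyy = -84/53; accelerations (d^2x/dtau^2, d^2y/dtau^2) = (0, 336/53)

E = 1, F = 0, G = 53/4 at the point
E_x = 0, E_y = 0, F_x = 0, F_y = 0, G_x = 0, G_y = -42
EG - F^2 = 53/4;  g^inv = (4/53) * [[53/4, 0], [0, 1]]
first-kind symbols [ij,l] = (1/2)(d_i g_jl + d_j g_il - d_l g_ij): [xx,x] = E_x/2 = 0, [xx,y] = F_x - E_y/2 = 0, [xy,x] = E_y/2 = 0, [xy,y] = G_x/2 = 0, [yy,x] = F_y - G_x/2 = 0, [yy,y] = G_y/2 = -21
Gamma^x_ij = (G*[ij,x] - F*[ij,y])/(EG - F^2), Gamma^y_ij = (E*[ij,y] - F*[ij,x])/(EG - F^2)
Gamma_xxx = 0, Gamma_xxy = 0, Gamma_xyy = 0, Gamma_yxx = 0, Gamma_yxy = 0, Gamma_yyy = -84/53
d^2x/dtau^2 = -(Gamma_xxx*(-2)^2 + 2*Gamma_xxy*(-2)*(2) + Gamma_xyy*(2)^2) = 0
d^2y/dtau^2 = -(Gamma_yxx*(-2)^2 + 2*Gamma_yxy*(-2)*(2) + Gamma_yyy*(2)^2) = 336/53


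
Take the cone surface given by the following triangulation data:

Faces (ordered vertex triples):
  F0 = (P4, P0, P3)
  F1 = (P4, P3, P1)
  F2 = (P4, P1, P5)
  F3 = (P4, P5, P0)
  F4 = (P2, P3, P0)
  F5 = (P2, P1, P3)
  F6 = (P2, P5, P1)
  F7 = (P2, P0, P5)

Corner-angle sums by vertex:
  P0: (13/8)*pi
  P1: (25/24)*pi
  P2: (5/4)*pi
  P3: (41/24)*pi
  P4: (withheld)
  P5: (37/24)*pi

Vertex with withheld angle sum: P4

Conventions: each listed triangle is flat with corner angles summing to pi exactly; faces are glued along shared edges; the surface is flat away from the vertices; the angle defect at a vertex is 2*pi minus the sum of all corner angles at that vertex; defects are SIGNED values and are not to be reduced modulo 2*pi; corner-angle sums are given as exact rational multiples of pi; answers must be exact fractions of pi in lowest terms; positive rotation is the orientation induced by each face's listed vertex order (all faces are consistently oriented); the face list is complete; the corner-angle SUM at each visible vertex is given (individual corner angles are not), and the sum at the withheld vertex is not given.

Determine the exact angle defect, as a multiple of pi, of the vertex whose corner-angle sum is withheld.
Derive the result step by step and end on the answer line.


V = 6, E = 12, F = 8; chi = V - E + F = 2
Gauss-Bonnet: total defect = 2*pi*chi = 4*pi; visible defects sum to (17/6)*pi

Answer: defect(P4) = (7/6)*pi


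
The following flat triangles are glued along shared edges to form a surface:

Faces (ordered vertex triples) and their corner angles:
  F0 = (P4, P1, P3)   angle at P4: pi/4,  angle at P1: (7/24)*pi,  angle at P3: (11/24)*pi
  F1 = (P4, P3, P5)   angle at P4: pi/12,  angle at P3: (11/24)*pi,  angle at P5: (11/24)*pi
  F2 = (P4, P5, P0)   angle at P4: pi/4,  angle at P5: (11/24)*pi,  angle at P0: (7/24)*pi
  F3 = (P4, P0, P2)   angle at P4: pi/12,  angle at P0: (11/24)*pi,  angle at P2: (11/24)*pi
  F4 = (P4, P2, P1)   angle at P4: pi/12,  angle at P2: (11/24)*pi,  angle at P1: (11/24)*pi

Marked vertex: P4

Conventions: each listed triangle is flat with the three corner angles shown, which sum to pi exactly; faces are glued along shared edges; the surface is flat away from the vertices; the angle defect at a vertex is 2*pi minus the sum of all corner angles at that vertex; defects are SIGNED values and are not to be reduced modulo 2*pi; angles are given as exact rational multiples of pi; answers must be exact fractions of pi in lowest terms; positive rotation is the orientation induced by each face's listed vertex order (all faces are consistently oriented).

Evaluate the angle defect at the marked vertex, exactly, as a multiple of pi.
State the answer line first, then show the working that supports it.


Answer: defect(P4) = (5/4)*pi

Sum of corner angles at P4: (3/4)*pi
defect = 2*pi - (3/4)*pi


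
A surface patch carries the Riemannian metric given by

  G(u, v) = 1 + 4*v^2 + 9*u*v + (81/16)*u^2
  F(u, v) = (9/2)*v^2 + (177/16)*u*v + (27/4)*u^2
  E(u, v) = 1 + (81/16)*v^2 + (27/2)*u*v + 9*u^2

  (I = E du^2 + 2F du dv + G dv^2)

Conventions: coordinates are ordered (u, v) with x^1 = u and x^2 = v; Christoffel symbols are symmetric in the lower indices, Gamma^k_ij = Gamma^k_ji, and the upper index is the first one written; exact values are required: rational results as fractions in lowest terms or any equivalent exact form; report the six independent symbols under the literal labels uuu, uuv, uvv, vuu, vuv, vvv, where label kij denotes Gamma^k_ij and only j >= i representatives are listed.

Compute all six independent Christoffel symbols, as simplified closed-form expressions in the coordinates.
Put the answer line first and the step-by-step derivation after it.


Answer: Gamma_uuu = (144*u + 108*v)/(225*u^2 + 360*u*v + 145*v^2 + 16), Gamma_uuv = (108*u + 81*v)/(225*u^2 + 360*u*v + 145*v^2 + 16), Gamma_uvv = (96*u + 72*v)/(225*u^2 + 360*u*v + 145*v^2 + 16), Gamma_vuu = (108*u + 96*v)/(225*u^2 + 360*u*v + 145*v^2 + 16), Gamma_vuv = (81*u + 72*v)/(225*u^2 + 360*u*v + 145*v^2 + 16), Gamma_vvv = (72*u + 64*v)/(225*u^2 + 360*u*v + 145*v^2 + 16)

E = 1 + (81/16)*v^2 + (27/2)*u*v + 9*u^2; F = (9/2)*v^2 + (177/16)*u*v + (27/4)*u^2; G = 1 + 4*v^2 + 9*u*v + (81/16)*u^2
Gamma^k_ij = (1/2) g^{kl} (d_i g_jl + d_j g_il - d_l g_ij), with g^inv = (1/(EG-F^2)) [[G, -F], [-F, E]]
first partials: E_u = (27/2)*v + 18*u, E_v = (81/8)*v + (27/2)*u, F_u = (177/16)*v + (27/2)*u, F_v = 9*v + (177/16)*u, G_u = 9*v + (81/8)*u, G_v = 8*v + 9*u
D = EG - F^2 = 1 + (145/16)*v^2 + (45/2)*u*v + (225/16)*u^2
expanded: Gamma^u_uu = (G E_u - 2F F_u + F E_v)/(2D), Gamma^u_uv = (G E_v - F G_u)/(2D), Gamma^u_vv = (2G F_v - G G_u - F G_v)/(2D), Gamma^v_uu = (2E F_u - E E_v - F E_u)/(2D), Gamma^v_uv = (E G_u - F E_v)/(2D), Gamma^v_vv = (E G_v - 2F F_v + F G_u)/(2D); substitute and cancel common factors


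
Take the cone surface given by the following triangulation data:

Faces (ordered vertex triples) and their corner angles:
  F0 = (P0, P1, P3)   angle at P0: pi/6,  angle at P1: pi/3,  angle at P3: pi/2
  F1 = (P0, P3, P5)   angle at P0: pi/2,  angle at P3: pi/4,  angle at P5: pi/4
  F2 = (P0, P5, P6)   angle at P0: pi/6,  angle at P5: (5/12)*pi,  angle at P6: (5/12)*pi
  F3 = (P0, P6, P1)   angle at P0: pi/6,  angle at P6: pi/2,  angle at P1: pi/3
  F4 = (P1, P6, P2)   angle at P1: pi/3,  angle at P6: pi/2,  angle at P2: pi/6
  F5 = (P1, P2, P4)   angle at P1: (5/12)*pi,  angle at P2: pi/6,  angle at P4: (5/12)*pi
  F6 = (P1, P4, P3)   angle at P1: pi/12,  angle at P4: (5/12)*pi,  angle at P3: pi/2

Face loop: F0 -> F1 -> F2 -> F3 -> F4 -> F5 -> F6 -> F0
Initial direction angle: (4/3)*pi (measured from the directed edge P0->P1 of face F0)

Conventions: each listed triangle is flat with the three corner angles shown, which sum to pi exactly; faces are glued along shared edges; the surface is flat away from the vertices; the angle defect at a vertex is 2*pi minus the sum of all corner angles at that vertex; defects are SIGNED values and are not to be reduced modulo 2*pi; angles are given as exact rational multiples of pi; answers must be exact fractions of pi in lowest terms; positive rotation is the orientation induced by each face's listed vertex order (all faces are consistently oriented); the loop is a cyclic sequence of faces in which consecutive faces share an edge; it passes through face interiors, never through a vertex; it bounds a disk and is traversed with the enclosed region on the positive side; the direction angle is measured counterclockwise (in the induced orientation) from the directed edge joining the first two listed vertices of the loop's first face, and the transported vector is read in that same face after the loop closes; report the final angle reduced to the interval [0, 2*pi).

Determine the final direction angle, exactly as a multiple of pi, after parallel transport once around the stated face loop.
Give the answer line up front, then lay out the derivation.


Answer: final direction angle = (5/6)*pi

enclosed vertex P0: corner angles sum to pi, defect = 2*pi - pi = pi
enclosed vertex P1: corner angles sum to (3/2)*pi, defect = 2*pi - (3/2)*pi = pi/2
final direction = starting direction + enclosed defect total, reduced mod 2*pi (induced orientation)
final angle = (4/3)*pi + (3/2)*pi = (5/6)*pi (mod 2*pi)


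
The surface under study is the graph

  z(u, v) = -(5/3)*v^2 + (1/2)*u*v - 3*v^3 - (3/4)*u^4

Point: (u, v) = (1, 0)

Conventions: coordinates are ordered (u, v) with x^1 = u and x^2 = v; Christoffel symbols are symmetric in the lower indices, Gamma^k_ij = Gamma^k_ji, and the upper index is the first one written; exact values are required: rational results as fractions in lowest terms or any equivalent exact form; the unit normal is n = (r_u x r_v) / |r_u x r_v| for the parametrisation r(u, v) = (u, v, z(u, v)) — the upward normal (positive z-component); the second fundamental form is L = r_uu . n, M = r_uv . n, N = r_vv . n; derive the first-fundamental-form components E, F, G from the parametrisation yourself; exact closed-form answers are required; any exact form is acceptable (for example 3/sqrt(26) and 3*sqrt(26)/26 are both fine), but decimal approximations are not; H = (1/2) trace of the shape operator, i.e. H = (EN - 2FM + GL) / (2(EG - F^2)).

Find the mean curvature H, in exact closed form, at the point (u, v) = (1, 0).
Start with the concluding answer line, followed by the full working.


Answer: H = -517*sqrt(41)/5043

z_u = -3, z_v = 1/2, z_uu = -9, z_uv = 1/2, z_vv = -10/3
E = 10, F = -3/2, G = 5/4; answer radicand W^2 = 41/4
unnormalised second-form numerators: l = -9, m = 1/2, n = -10/3; L = l/sqrt(41/4), and similarly M = m/sqrt(W^2), N = n/sqrt(W^2)
H = (E*n - 2*F*m + G*l) / (2*(EG - F^2)*sqrt(W^2)); E*n - 2*F*m + G*l = -517/12, EG - F^2 = 41/4, so H = (-517/246)/sqrt(41/4)


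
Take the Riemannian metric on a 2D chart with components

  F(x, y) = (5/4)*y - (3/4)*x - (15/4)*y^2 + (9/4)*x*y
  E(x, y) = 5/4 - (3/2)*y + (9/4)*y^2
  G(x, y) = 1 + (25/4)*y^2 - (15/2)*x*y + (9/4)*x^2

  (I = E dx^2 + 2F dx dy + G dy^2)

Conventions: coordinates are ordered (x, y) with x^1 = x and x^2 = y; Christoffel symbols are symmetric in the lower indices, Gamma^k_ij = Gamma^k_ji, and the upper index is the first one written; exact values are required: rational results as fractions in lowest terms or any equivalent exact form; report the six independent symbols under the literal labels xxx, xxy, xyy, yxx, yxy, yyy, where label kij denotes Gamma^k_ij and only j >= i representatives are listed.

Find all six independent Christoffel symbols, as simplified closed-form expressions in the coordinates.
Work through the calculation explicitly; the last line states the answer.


E = 5/4 - (3/2)*y + (9/4)*y^2; F = (5/4)*y - (3/4)*x - (15/4)*y^2 + (9/4)*x*y; G = 1 + (25/4)*y^2 - (15/2)*x*y + (9/4)*x^2
Gamma^k_ij = (1/2) g^{kl} (d_i g_jl + d_j g_il - d_l g_ij), with g^inv = (1/(EG-F^2)) [[G, -F], [-F, E]]
first partials: E_x = 0, E_y = -3/2 + (9/2)*y, F_x = -3/4 + (9/4)*y, F_y = 5/4 - (15/2)*y + (9/4)*x, G_x = -(15/2)*y + (9/2)*x, G_y = (25/2)*y - (15/2)*x
D = EG - F^2 = 5/4 - (3/2)*y + (17/2)*y^2 - (15/2)*x*y + (9/4)*x^2
expanded: Gamma^x_xx = (G E_x - 2F F_x + F E_y)/(2D), Gamma^x_xy = (G E_y - F G_x)/(2D), Gamma^x_yy = (2G F_y - G G_x - F G_y)/(2D), Gamma^y_xx = (2E F_x - E E_y - F E_x)/(2D), Gamma^y_xy = (E G_x - F E_y)/(2D), Gamma^y_yy = (E G_y - 2F F_y + F G_x)/(2D); substitute and cancel common factors

Answer: Gamma_xxx = 0, Gamma_xxy = (9*y - 3)/(9*x^2 - 30*x*y + 34*y^2 - 6*y + 5), Gamma_xyy = (5 - 15*y)/(9*x^2 - 30*x*y + 34*y^2 - 6*y + 5), Gamma_yxx = 0, Gamma_yxy = (9*x - 15*y)/(9*x^2 - 30*x*y + 34*y^2 - 6*y + 5), Gamma_yyy = (-15*x + 25*y)/(9*x^2 - 30*x*y + 34*y^2 - 6*y + 5)


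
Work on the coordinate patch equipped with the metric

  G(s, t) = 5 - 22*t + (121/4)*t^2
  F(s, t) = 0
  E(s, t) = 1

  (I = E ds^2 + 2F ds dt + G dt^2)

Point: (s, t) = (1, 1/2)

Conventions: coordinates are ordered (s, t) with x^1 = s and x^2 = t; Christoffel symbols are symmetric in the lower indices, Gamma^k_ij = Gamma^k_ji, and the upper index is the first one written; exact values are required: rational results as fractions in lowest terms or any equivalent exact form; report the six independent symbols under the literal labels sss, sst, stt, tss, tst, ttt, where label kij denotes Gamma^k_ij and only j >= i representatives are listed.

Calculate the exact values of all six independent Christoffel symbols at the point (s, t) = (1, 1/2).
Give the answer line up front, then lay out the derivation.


Answer: Gamma_sss = 0, Gamma_sst = 0, Gamma_stt = 0, Gamma_tss = 0, Gamma_tst = 0, Gamma_ttt = 66/25

E = 1, F = 0, G = 25/16 at the point
E_s = 0, E_t = 0, F_s = 0, F_t = 0, G_s = 0, G_t = 33/4
EG - F^2 = 25/16;  g^inv = (16/25) * [[25/16, 0], [0, 1]]
first-kind symbols [ij,l] = (1/2)(d_i g_jl + d_j g_il - d_l g_ij): [ss,s] = E_s/2 = 0, [ss,t] = F_s - E_t/2 = 0, [st,s] = E_t/2 = 0, [st,t] = G_s/2 = 0, [tt,s] = F_t - G_s/2 = 0, [tt,t] = G_t/2 = 33/8
Gamma^s_ij = (G*[ij,s] - F*[ij,t])/(EG - F^2), Gamma^t_ij = (E*[ij,t] - F*[ij,s])/(EG - F^2)


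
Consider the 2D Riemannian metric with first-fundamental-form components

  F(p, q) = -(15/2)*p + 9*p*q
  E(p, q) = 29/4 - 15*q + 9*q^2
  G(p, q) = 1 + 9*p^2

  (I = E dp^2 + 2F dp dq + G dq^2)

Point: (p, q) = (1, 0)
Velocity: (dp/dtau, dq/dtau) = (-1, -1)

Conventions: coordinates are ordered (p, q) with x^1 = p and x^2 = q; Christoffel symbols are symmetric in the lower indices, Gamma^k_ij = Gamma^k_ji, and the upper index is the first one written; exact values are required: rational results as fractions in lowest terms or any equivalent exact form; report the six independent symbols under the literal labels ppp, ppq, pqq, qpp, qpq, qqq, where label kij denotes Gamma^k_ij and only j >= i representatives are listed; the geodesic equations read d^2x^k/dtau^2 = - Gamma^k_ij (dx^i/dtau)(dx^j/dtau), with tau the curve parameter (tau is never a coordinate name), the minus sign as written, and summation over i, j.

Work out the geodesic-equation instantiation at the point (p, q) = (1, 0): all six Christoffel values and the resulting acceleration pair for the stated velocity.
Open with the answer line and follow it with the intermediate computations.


Answer: Gamma_ppp = 0, Gamma_ppq = -6/13, Gamma_pqq = 0, Gamma_qpp = 0, Gamma_qpq = 36/65, Gamma_qqq = 0; accelerations (d^2p/dtau^2, d^2q/dtau^2) = (12/13, -72/65)

E = 29/4, F = -15/2, G = 10 at the point
E_p = 0, E_q = -15, F_p = -15/2, F_q = 9, G_p = 18, G_q = 0
EG - F^2 = 65/4;  g^inv = (4/65) * [[10, 15/2], [15/2, 29/4]]
first-kind symbols [ij,l] = (1/2)(d_i g_jl + d_j g_il - d_l g_ij): [pp,p] = E_p/2 = 0, [pp,q] = F_p - E_q/2 = 0, [pq,p] = E_q/2 = -15/2, [pq,q] = G_p/2 = 9, [qq,p] = F_q - G_p/2 = 0, [qq,q] = G_q/2 = 0
Gamma^p_ij = (G*[ij,p] - F*[ij,q])/(EG - F^2), Gamma^q_ij = (E*[ij,q] - F*[ij,p])/(EG - F^2)
Gamma_ppp = 0, Gamma_ppq = -6/13, Gamma_pqq = 0, Gamma_qpp = 0, Gamma_qpq = 36/65, Gamma_qqq = 0
d^2p/dtau^2 = -(Gamma_ppp*(-1)^2 + 2*Gamma_ppq*(-1)*(-1) + Gamma_pqq*(-1)^2) = 12/13
d^2q/dtau^2 = -(Gamma_qpp*(-1)^2 + 2*Gamma_qpq*(-1)*(-1) + Gamma_qqq*(-1)^2) = -72/65


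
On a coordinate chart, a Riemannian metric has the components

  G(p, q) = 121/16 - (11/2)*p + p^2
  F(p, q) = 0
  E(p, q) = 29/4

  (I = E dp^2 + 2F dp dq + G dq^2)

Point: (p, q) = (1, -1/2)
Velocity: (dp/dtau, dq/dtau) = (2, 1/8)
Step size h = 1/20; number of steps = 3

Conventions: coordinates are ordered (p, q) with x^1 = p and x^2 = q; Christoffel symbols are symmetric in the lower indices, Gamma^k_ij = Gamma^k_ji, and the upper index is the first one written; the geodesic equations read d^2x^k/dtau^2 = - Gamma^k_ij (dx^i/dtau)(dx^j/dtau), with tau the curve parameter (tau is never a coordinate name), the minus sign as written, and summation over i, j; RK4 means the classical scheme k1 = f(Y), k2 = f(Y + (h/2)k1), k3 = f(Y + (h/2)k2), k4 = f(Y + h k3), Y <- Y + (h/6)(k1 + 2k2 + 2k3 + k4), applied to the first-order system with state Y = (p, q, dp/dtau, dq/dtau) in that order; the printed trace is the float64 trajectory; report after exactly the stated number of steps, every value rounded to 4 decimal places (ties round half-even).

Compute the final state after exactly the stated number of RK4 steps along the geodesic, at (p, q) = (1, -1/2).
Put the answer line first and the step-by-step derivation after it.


Answer: p = 1.2999, q = -0.4774, dp/dtau = 1.9992, dq/dtau = 0.1821

f(Y) = (dp/dtau, dq/dtau, -Gamma^p_ij Y'^i Y'^j, -Gamma^q_ij Y'^i Y'^j) with the Gammas evaluated at the stage position; h = 0.050000; intermediate values shown to 6 dp
step 0: p = 1.0000, q = -0.5000, dp/dtau = 2.0000, dq/dtau = 0.1250
step 1:
  k1: at (p, q) = (1.000000, -0.500000), (dp/dtau, dq/dtau) = (2.000000, 0.125000); Gamma_ppp = 0.000000, Gamma_ppq = 0.000000, Gamma_pqq = 0.241379, Gamma_qpp = 0.000000, Gamma_qpq = -0.571429, Gamma_qqq = 0.000000; k1 = (2.000000, 0.125000, -0.003772, 0.285714)
  k2: at (p, q) = (1.050000, -0.496875), (dp/dtau, dq/dtau) = (1.999906, 0.132143); Gamma_ppp = 0.000000, Gamma_ppq = 0.000000, Gamma_pqq = 0.234483, Gamma_qpp = 0.000000, Gamma_qpq = -0.588235, Gamma_qqq = 0.000000; k2 = (1.999906, 0.132143, -0.004094, 0.310910)
  k3: at (p, q) = (1.049998, -0.496696), (dp/dtau, dq/dtau) = (1.999898, 0.132773); Gamma_ppp = 0.000000, Gamma_ppq = 0.000000, Gamma_pqq = 0.234483, Gamma_qpp = 0.000000, Gamma_qpq = -0.588234, Gamma_qqq = 0.000000; k3 = (1.999898, 0.132773, -0.004134, 0.312390)
  k4: at (p, q) = (1.099995, -0.493361), (dp/dtau, dq/dtau) = (1.999793, 0.140620); Gamma_ppp = 0.000000, Gamma_ppq = 0.000000, Gamma_pqq = 0.227587, Gamma_qpp = 0.000000, Gamma_qpq = -0.606059, Gamma_qqq = 0.000000; k4 = (1.999793, 0.140620, -0.004500, 0.340859)
  Y <- Y + (h/6)(k1 + 2k2 + 2k3 + k4): p = 1.1000, q = -0.4934, dp/dtau = 1.9998, dq/dtau = 0.1406
step 2:
  k1: at (p, q) = (1.099995, -0.493371), (dp/dtau, dq/dtau) = (1.999794, 0.140610); Gamma_ppp = 0.000000, Gamma_ppq = 0.000000, Gamma_pqq = 0.227587, Gamma_qpp = 0.000000, Gamma_qpq = -0.606059, Gamma_qqq = 0.000000; k1 = (1.999794, 0.140610, -0.004500, 0.340836)
  k2: at (p, q) = (1.149990, -0.489856), (dp/dtau, dq/dtau) = (1.999681, 0.149131); Gamma_ppp = 0.000000, Gamma_ppq = 0.000000, Gamma_pqq = 0.220691, Gamma_qpp = 0.000000, Gamma_qpq = -0.624996, Gamma_qqq = 0.000000; k2 = (1.999681, 0.149131, -0.004908, 0.372765)
  k3: at (p, q) = (1.149987, -0.489643), (dp/dtau, dq/dtau) = (1.999671, 0.149929); Gamma_ppp = 0.000000, Gamma_ppq = 0.000000, Gamma_pqq = 0.220691, Gamma_qpp = 0.000000, Gamma_qpq = -0.624995, Gamma_qqq = 0.000000; k3 = (1.999671, 0.149929, -0.004961, 0.374758)
  k4: at (p, q) = (1.199979, -0.485875), (dp/dtau, dq/dtau) = (1.999546, 0.159348); Gamma_ppp = 0.000000, Gamma_ppq = 0.000000, Gamma_pqq = 0.213796, Gamma_qpp = 0.000000, Gamma_qpq = -0.645152, Gamma_qqq = 0.000000; k4 = (1.999546, 0.159348, -0.005429, 0.411121)
  Y <- Y + (h/6)(k1 + 2k2 + 2k3 + k4): p = 1.2000, q = -0.4859, dp/dtau = 1.9995, dq/dtau = 0.1593
step 3:
  k1: at (p, q) = (1.199979, -0.485887), (dp/dtau, dq/dtau) = (1.999547, 0.159335); Gamma_ppp = 0.000000, Gamma_ppq = 0.000000, Gamma_pqq = 0.213796, Gamma_qpp = 0.000000, Gamma_qpq = -0.645152, Gamma_qqq = 0.000000; k1 = (1.999547, 0.159335, -0.005428, 0.411088)
  k2: at (p, q) = (1.249967, -0.481904), (dp/dtau, dq/dtau) = (1.999411, 0.169612); Gamma_ppp = 0.000000, Gamma_ppq = 0.000000, Gamma_pqq = 0.206901, Gamma_qpp = 0.000000, Gamma_qpq = -0.666652, Gamma_qqq = 0.000000; k2 = (1.999411, 0.169612, -0.005952, 0.452156)
  k3: at (p, q) = (1.249964, -0.481647), (dp/dtau, dq/dtau) = (1.999398, 0.170639); Gamma_ppp = 0.000000, Gamma_ppq = 0.000000, Gamma_pqq = 0.206902, Gamma_qpp = 0.000000, Gamma_qpq = -0.666651, Gamma_qqq = 0.000000; k3 = (1.999398, 0.170639, -0.006024, 0.454889)
  k4: at (p, q) = (1.299949, -0.477355), (dp/dtau, dq/dtau) = (1.999245, 0.182079); Gamma_ppp = 0.000000, Gamma_ppq = 0.000000, Gamma_pqq = 0.200007, Gamma_qpp = 0.000000, Gamma_qpq = -0.689631, Gamma_qqq = 0.000000; k4 = (1.999245, 0.182079, -0.006631, 0.502080)
  Y <- Y + (h/6)(k1 + 2k2 + 2k3 + k4): p = 1.2999, q = -0.4774, dp/dtau = 1.9992, dq/dtau = 0.1821
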